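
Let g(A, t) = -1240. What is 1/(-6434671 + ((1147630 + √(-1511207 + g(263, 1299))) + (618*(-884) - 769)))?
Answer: -5834122/34036981023331 - I*√1512447/34036981023331 ≈ -1.7141e-7 - 3.6132e-11*I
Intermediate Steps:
1/(-6434671 + ((1147630 + √(-1511207 + g(263, 1299))) + (618*(-884) - 769))) = 1/(-6434671 + ((1147630 + √(-1511207 - 1240)) + (618*(-884) - 769))) = 1/(-6434671 + ((1147630 + √(-1512447)) + (-546312 - 769))) = 1/(-6434671 + ((1147630 + I*√1512447) - 547081)) = 1/(-6434671 + (600549 + I*√1512447)) = 1/(-5834122 + I*√1512447)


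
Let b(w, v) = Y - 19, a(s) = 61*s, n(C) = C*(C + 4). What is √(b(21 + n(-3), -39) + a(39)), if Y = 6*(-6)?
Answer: 2*√581 ≈ 48.208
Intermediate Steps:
n(C) = C*(4 + C)
Y = -36
b(w, v) = -55 (b(w, v) = -36 - 19 = -55)
√(b(21 + n(-3), -39) + a(39)) = √(-55 + 61*39) = √(-55 + 2379) = √2324 = 2*√581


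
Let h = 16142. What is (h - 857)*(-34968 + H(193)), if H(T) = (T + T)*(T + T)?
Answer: 1742917980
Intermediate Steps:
H(T) = 4*T² (H(T) = (2*T)*(2*T) = 4*T²)
(h - 857)*(-34968 + H(193)) = (16142 - 857)*(-34968 + 4*193²) = 15285*(-34968 + 4*37249) = 15285*(-34968 + 148996) = 15285*114028 = 1742917980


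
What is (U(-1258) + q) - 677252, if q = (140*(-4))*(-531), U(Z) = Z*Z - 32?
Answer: 1202640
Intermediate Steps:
U(Z) = -32 + Z**2 (U(Z) = Z**2 - 32 = -32 + Z**2)
q = 297360 (q = -560*(-531) = 297360)
(U(-1258) + q) - 677252 = ((-32 + (-1258)**2) + 297360) - 677252 = ((-32 + 1582564) + 297360) - 677252 = (1582532 + 297360) - 677252 = 1879892 - 677252 = 1202640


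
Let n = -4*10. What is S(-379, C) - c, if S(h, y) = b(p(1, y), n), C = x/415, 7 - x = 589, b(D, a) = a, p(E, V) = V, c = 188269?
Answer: -188309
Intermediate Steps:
n = -40
x = -582 (x = 7 - 1*589 = 7 - 589 = -582)
C = -582/415 ≈ -1.4024
S(h, y) = -40
S(-379, C) - c = -40 - 1*188269 = -40 - 188269 = -188309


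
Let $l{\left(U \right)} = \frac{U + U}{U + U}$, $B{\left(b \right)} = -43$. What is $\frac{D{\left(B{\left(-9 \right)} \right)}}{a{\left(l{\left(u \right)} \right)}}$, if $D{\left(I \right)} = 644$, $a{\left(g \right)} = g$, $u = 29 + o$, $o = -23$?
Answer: $644$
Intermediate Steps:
$u = 6$ ($u = 29 - 23 = 6$)
$l{\left(U \right)} = 1$ ($l{\left(U \right)} = \frac{2 U}{2 U} = 2 U \frac{1}{2 U} = 1$)
$\frac{D{\left(B{\left(-9 \right)} \right)}}{a{\left(l{\left(u \right)} \right)}} = \frac{644}{1} = 644 \cdot 1 = 644$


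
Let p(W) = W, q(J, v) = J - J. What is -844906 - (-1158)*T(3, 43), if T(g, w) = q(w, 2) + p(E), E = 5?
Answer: -839116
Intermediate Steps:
q(J, v) = 0
T(g, w) = 5 (T(g, w) = 0 + 5 = 5)
-844906 - (-1158)*T(3, 43) = -844906 - (-1158)*5 = -844906 - 1*(-5790) = -844906 + 5790 = -839116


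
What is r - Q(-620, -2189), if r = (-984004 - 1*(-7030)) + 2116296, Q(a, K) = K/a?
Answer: 706377451/620 ≈ 1.1393e+6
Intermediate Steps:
r = 1139322 (r = (-984004 + 7030) + 2116296 = -976974 + 2116296 = 1139322)
r - Q(-620, -2189) = 1139322 - (-2189)/(-620) = 1139322 - (-2189)*(-1)/620 = 1139322 - 1*2189/620 = 1139322 - 2189/620 = 706377451/620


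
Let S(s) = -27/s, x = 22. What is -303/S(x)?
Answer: 2222/9 ≈ 246.89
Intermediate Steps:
-303/S(x) = -303/((-27/22)) = -303/((-27*1/22)) = -303/(-27/22) = -303*(-22/27) = 2222/9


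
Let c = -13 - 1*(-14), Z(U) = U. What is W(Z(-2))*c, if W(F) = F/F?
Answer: 1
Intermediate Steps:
W(F) = 1
c = 1 (c = -13 + 14 = 1)
W(Z(-2))*c = 1*1 = 1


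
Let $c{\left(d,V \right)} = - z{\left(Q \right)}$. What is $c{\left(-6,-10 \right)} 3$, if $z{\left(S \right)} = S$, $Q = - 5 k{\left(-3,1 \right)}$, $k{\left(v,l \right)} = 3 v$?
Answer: $-135$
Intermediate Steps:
$Q = 45$ ($Q = - 5 \cdot 3 \left(-3\right) = \left(-5\right) \left(-9\right) = 45$)
$c{\left(d,V \right)} = -45$ ($c{\left(d,V \right)} = \left(-1\right) 45 = -45$)
$c{\left(-6,-10 \right)} 3 = \left(-45\right) 3 = -135$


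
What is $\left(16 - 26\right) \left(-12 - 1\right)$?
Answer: $130$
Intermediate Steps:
$\left(16 - 26\right) \left(-12 - 1\right) = \left(16 - 26\right) \left(-13\right) = \left(-10\right) \left(-13\right) = 130$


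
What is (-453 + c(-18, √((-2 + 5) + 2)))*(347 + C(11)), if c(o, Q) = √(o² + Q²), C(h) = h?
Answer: -162174 + 358*√329 ≈ -1.5568e+5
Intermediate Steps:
c(o, Q) = √(Q² + o²)
(-453 + c(-18, √((-2 + 5) + 2)))*(347 + C(11)) = (-453 + √((√((-2 + 5) + 2))² + (-18)²))*(347 + 11) = (-453 + √((√(3 + 2))² + 324))*358 = (-453 + √((√5)² + 324))*358 = (-453 + √(5 + 324))*358 = (-453 + √329)*358 = -162174 + 358*√329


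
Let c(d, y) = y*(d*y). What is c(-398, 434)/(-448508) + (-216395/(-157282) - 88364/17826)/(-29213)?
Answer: 24758267600135467109/148124738621688186 ≈ 167.14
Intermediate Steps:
c(d, y) = d*y**2
c(-398, 434)/(-448508) + (-216395/(-157282) - 88364/17826)/(-29213) = -398*434**2/(-448508) + (-216395/(-157282) - 88364/17826)/(-29213) = -398*188356*(-1/448508) + (-216395*(-1/157282) - 88364*1/17826)*(-1/29213) = -74965688*(-1/448508) + (216395/157282 - 44182/8913)*(-1/29213) = 604562/3617 - 5020304689/1401854466*(-1/29213) = 604562/3617 + 5020304689/40952374515258 = 24758267600135467109/148124738621688186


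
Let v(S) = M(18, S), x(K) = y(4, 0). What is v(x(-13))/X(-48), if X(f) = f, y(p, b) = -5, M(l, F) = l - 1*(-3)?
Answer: -7/16 ≈ -0.43750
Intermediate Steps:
M(l, F) = 3 + l (M(l, F) = l + 3 = 3 + l)
x(K) = -5
v(S) = 21 (v(S) = 3 + 18 = 21)
v(x(-13))/X(-48) = 21/(-48) = 21*(-1/48) = -7/16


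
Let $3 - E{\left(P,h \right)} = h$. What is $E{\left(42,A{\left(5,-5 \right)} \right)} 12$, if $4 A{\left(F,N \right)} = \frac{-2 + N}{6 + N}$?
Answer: $57$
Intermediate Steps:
$A{\left(F,N \right)} = \frac{-2 + N}{4 \left(6 + N\right)}$ ($A{\left(F,N \right)} = \frac{\left(-2 + N\right) \frac{1}{6 + N}}{4} = \frac{\frac{1}{6 + N} \left(-2 + N\right)}{4} = \frac{-2 + N}{4 \left(6 + N\right)}$)
$E{\left(P,h \right)} = 3 - h$
$E{\left(42,A{\left(5,-5 \right)} \right)} 12 = \left(3 - \frac{-2 - 5}{4 \left(6 - 5\right)}\right) 12 = \left(3 - \frac{1}{4} \cdot 1^{-1} \left(-7\right)\right) 12 = \left(3 - \frac{1}{4} \cdot 1 \left(-7\right)\right) 12 = \left(3 - - \frac{7}{4}\right) 12 = \left(3 + \frac{7}{4}\right) 12 = \frac{19}{4} \cdot 12 = 57$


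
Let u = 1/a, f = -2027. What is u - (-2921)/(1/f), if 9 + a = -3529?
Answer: -20948027447/3538 ≈ -5.9209e+6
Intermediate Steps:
a = -3538 (a = -9 - 3529 = -3538)
u = -1/3538 (u = 1/(-3538) = -1/3538 ≈ -0.00028265)
u - (-2921)/(1/f) = -1/3538 - (-2921)/(1/(-2027)) = -1/3538 - (-2921)/(-1/2027) = -1/3538 - (-2921)*(-2027) = -1/3538 - 1*5920867 = -1/3538 - 5920867 = -20948027447/3538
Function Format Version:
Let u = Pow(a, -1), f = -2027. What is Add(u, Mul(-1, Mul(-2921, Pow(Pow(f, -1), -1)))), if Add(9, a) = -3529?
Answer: Rational(-20948027447, 3538) ≈ -5.9209e+6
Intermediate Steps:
a = -3538 (a = Add(-9, -3529) = -3538)
u = Rational(-1, 3538) (u = Pow(-3538, -1) = Rational(-1, 3538) ≈ -0.00028265)
Add(u, Mul(-1, Mul(-2921, Pow(Pow(f, -1), -1)))) = Add(Rational(-1, 3538), Mul(-1, Mul(-2921, Pow(Pow(-2027, -1), -1)))) = Add(Rational(-1, 3538), Mul(-1, Mul(-2921, Pow(Rational(-1, 2027), -1)))) = Add(Rational(-1, 3538), Mul(-1, Mul(-2921, -2027))) = Add(Rational(-1, 3538), Mul(-1, 5920867)) = Add(Rational(-1, 3538), -5920867) = Rational(-20948027447, 3538)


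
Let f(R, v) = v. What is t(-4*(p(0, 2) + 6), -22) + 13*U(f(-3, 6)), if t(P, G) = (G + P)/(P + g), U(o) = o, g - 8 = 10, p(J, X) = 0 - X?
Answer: 59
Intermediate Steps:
p(J, X) = -X
g = 18 (g = 8 + 10 = 18)
t(P, G) = (G + P)/(18 + P) (t(P, G) = (G + P)/(P + 18) = (G + P)/(18 + P))
t(-4*(p(0, 2) + 6), -22) + 13*U(f(-3, 6)) = (-22 - 4*(-1*2 + 6))/(18 - 4*(-1*2 + 6)) + 13*6 = (-22 - 4*(-2 + 6))/(18 - 4*(-2 + 6)) + 78 = (-22 - 4*4)/(18 - 4*4) + 78 = (-22 - 16)/(18 - 16) + 78 = -38/2 + 78 = (½)*(-38) + 78 = -19 + 78 = 59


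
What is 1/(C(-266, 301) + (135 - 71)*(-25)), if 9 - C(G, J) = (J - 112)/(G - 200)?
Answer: -466/741217 ≈ -0.00062870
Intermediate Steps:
C(G, J) = 9 - (-112 + J)/(-200 + G) (C(G, J) = 9 - (J - 112)/(G - 200) = 9 - (-112 + J)/(-200 + G))
1/(C(-266, 301) + (135 - 71)*(-25)) = 1/((-1688 - 1*301 + 9*(-266))/(-200 - 266) + (135 - 71)*(-25)) = 1/((-1688 - 301 - 2394)/(-466) + 64*(-25)) = 1/(-1/466*(-4383) - 1600) = 1/(4383/466 - 1600) = 1/(-741217/466) = -466/741217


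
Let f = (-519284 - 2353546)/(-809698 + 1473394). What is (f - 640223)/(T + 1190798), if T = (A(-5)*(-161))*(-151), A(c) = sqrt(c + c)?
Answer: -2053762199017/3835839517752 + 245955728178829*I*sqrt(10)/22501034611133232 ≈ -0.53541 + 0.034566*I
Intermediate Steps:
A(c) = sqrt(2)*sqrt(c) (A(c) = sqrt(2*c) = sqrt(2)*sqrt(c))
f = -478805/110616 (f = -2872830/663696 = -2872830*1/663696 = -478805/110616 ≈ -4.3285)
T = 24311*I*sqrt(10) (T = ((sqrt(2)*sqrt(-5))*(-161))*(-151) = ((sqrt(2)*(I*sqrt(5)))*(-161))*(-151) = ((I*sqrt(10))*(-161))*(-151) = -161*I*sqrt(10)*(-151) = 24311*I*sqrt(10) ≈ 76878.0*I)
(f - 640223)/(T + 1190798) = (-478805/110616 - 640223)/(24311*I*sqrt(10) + 1190798) = -70819386173/(110616*(1190798 + 24311*I*sqrt(10)))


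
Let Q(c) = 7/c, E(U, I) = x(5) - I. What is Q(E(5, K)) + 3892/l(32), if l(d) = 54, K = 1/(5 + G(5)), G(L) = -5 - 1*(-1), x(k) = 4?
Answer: 2009/27 ≈ 74.407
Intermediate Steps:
G(L) = -4 (G(L) = -5 + 1 = -4)
K = 1 (K = 1/(5 - 4) = 1/1 = 1)
E(U, I) = 4 - I
Q(E(5, K)) + 3892/l(32) = 7/(4 - 1*1) + 3892/54 = 7/(4 - 1) + 3892*(1/54) = 7/3 + 1946/27 = 2009/27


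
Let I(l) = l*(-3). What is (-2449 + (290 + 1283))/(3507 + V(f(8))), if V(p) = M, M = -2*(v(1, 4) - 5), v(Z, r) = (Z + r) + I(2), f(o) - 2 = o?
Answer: -292/1173 ≈ -0.24893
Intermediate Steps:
I(l) = -3*l
f(o) = 2 + o
v(Z, r) = -6 + Z + r (v(Z, r) = (Z + r) - 3*2 = (Z + r) - 6 = -6 + Z + r)
M = 12 (M = -2*((-6 + 1 + 4) - 5) = -2*(-1 - 5) = -2*(-6) = 12)
V(p) = 12
(-2449 + (290 + 1283))/(3507 + V(f(8))) = (-2449 + (290 + 1283))/(3507 + 12) = (-2449 + 1573)/3519 = -876*1/3519 = -292/1173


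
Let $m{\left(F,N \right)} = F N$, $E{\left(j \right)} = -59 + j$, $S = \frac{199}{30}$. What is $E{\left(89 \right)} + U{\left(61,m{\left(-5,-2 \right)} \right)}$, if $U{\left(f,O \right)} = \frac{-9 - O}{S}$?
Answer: $\frac{5400}{199} \approx 27.136$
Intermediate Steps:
$S = \frac{199}{30}$ ($S = 199 \cdot \frac{1}{30} = \frac{199}{30} \approx 6.6333$)
$U{\left(f,O \right)} = - \frac{270}{199} - \frac{30 O}{199}$ ($U{\left(f,O \right)} = \frac{-9 - O}{\frac{199}{30}} = \left(-9 - O\right) \frac{30}{199} = - \frac{270}{199} - \frac{30 O}{199}$)
$E{\left(89 \right)} + U{\left(61,m{\left(-5,-2 \right)} \right)} = \left(-59 + 89\right) - \left(\frac{270}{199} + \frac{30 \left(\left(-5\right) \left(-2\right)\right)}{199}\right) = 30 - \frac{570}{199} = \frac{5400}{199}$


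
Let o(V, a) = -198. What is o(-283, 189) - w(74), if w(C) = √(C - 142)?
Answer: -198 - 2*I*√17 ≈ -198.0 - 8.2462*I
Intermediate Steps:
w(C) = √(-142 + C)
o(-283, 189) - w(74) = -198 - √(-142 + 74) = -198 - √(-68) = -198 - 2*I*√17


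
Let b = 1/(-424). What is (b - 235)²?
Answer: 9928328881/179776 ≈ 55226.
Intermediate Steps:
b = -1/424 ≈ -0.0023585
(b - 235)² = (-1/424 - 235)² = (-99641/424)² = 9928328881/179776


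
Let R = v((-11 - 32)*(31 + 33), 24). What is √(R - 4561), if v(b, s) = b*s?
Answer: 7*I*√1441 ≈ 265.72*I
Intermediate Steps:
R = -66048 (R = ((-11 - 32)*(31 + 33))*24 = -43*64*24 = -2752*24 = -66048)
√(R - 4561) = √(-66048 - 4561) = √(-70609) = 7*I*√1441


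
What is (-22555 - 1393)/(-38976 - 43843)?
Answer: 23948/82819 ≈ 0.28916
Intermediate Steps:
(-22555 - 1393)/(-38976 - 43843) = -23948/(-82819) = -23948*(-1/82819) = 23948/82819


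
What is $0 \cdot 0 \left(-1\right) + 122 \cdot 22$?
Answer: $2684$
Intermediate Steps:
$0 \cdot 0 \left(-1\right) + 122 \cdot 22 = 0 \left(-1\right) + 2684 = 0 + 2684 = 2684$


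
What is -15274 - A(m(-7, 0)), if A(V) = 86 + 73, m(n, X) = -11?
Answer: -15433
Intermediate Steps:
A(V) = 159
-15274 - A(m(-7, 0)) = -15274 - 1*159 = -15274 - 159 = -15433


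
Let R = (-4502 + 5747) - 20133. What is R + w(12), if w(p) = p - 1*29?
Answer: -18905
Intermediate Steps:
w(p) = -29 + p (w(p) = p - 29 = -29 + p)
R = -18888 (R = 1245 - 20133 = -18888)
R + w(12) = -18888 + (-29 + 12) = -18888 - 17 = -18905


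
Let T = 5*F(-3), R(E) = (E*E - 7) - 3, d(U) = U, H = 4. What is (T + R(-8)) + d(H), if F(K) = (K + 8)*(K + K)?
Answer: -92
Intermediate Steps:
F(K) = 2*K*(8 + K) (F(K) = (8 + K)*(2*K) = 2*K*(8 + K))
R(E) = -10 + E**2 (R(E) = (E**2 - 7) - 3 = (-7 + E**2) - 3 = -10 + E**2)
T = -150 (T = 5*(2*(-3)*(8 - 3)) = 5*(2*(-3)*5) = 5*(-30) = -150)
(T + R(-8)) + d(H) = (-150 + (-10 + (-8)**2)) + 4 = (-150 + (-10 + 64)) + 4 = (-150 + 54) + 4 = -96 + 4 = -92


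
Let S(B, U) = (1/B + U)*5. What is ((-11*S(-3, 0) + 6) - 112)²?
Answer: 69169/9 ≈ 7685.4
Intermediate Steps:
S(B, U) = 5*U + 5/B (S(B, U) = (U + 1/B)*5 = 5*U + 5/B)
((-11*S(-3, 0) + 6) - 112)² = ((-11*(5*0 + 5/(-3)) + 6) - 112)² = ((-11*(0 + 5*(-⅓)) + 6) - 112)² = ((-11*(0 - 5/3) + 6) - 112)² = ((-11*(-5/3) + 6) - 112)² = ((55/3 + 6) - 112)² = (73/3 - 112)² = (-263/3)² = 69169/9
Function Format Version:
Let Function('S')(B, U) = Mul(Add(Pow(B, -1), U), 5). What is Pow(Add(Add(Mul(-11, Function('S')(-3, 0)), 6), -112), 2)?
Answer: Rational(69169, 9) ≈ 7685.4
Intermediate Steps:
Function('S')(B, U) = Add(Mul(5, U), Mul(5, Pow(B, -1))) (Function('S')(B, U) = Mul(Add(U, Pow(B, -1)), 5) = Add(Mul(5, U), Mul(5, Pow(B, -1))))
Pow(Add(Add(Mul(-11, Function('S')(-3, 0)), 6), -112), 2) = Pow(Add(Add(Mul(-11, Add(Mul(5, 0), Mul(5, Pow(-3, -1)))), 6), -112), 2) = Pow(Add(Add(Mul(-11, Add(0, Mul(5, Rational(-1, 3)))), 6), -112), 2) = Pow(Add(Add(Mul(-11, Add(0, Rational(-5, 3))), 6), -112), 2) = Pow(Add(Add(Mul(-11, Rational(-5, 3)), 6), -112), 2) = Pow(Add(Add(Rational(55, 3), 6), -112), 2) = Pow(Add(Rational(73, 3), -112), 2) = Pow(Rational(-263, 3), 2) = Rational(69169, 9)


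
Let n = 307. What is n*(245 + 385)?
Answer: 193410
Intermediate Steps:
n*(245 + 385) = 307*(245 + 385) = 307*630 = 193410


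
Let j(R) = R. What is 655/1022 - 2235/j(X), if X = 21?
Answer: -15445/146 ≈ -105.79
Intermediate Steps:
655/1022 - 2235/j(X) = 655/1022 - 2235/21 = 655*(1/1022) - 2235*1/21 = 655/1022 - 745/7 = -15445/146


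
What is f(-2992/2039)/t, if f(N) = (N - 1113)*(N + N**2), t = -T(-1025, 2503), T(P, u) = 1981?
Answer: 6479463971024/16793304116939 ≈ 0.38584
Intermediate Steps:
t = -1981 (t = -1*1981 = -1981)
f(N) = (-1113 + N)*(N + N**2)
f(-2992/2039)/t = ((-2992/2039)*(-1113 + (-2992/2039)**2 - (-3327104)/2039))/(-1981) = ((-2992*1/2039)*(-1113 + (-2992*1/2039)**2 - (-3327104)/2039))*(-1/1981) = -2992*(-1113 + (-2992/2039)**2 - 1112*(-2992/2039))/2039*(-1/1981) = -2992*(-1113 + 8952064/4157521 + 3327104/2039)/2039*(-1/1981) = -2992/2039*2165596247/4157521*(-1/1981) = -6479463971024/8477185319*(-1/1981) = 6479463971024/16793304116939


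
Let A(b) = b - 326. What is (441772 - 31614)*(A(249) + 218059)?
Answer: 89407061156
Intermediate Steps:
A(b) = -326 + b
(441772 - 31614)*(A(249) + 218059) = (441772 - 31614)*((-326 + 249) + 218059) = 410158*(-77 + 218059) = 410158*217982 = 89407061156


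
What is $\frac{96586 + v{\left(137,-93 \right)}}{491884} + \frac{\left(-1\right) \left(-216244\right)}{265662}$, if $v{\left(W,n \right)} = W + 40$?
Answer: $\frac{66036607901}{65337443604} \approx 1.0107$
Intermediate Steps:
$v{\left(W,n \right)} = 40 + W$
$\frac{96586 + v{\left(137,-93 \right)}}{491884} + \frac{\left(-1\right) \left(-216244\right)}{265662} = \frac{96586 + \left(40 + 137\right)}{491884} + \frac{\left(-1\right) \left(-216244\right)}{265662} = \left(96586 + 177\right) \frac{1}{491884} + 216244 \cdot \frac{1}{265662} = 96763 \cdot \frac{1}{491884} + \frac{108122}{132831} = \frac{96763}{491884} + \frac{108122}{132831} = \frac{66036607901}{65337443604}$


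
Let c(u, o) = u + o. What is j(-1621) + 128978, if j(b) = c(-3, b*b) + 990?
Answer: 2757606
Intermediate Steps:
c(u, o) = o + u
j(b) = 987 + b**2 (j(b) = (b*b - 3) + 990 = (b**2 - 3) + 990 = (-3 + b**2) + 990 = 987 + b**2)
j(-1621) + 128978 = (987 + (-1621)**2) + 128978 = (987 + 2627641) + 128978 = 2628628 + 128978 = 2757606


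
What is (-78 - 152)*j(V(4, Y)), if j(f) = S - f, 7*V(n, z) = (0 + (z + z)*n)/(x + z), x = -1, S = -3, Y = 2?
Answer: 8510/7 ≈ 1215.7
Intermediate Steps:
V(n, z) = 2*n*z/(7*(-1 + z)) (V(n, z) = ((0 + (z + z)*n)/(-1 + z))/7 = ((0 + (2*z)*n)/(-1 + z))/7 = ((0 + 2*n*z)/(-1 + z))/7 = ((2*n*z)/(-1 + z))/7 = (2*n*z/(-1 + z))/7 = 2*n*z/(7*(-1 + z)))
j(f) = -3 - f
(-78 - 152)*j(V(4, Y)) = (-78 - 152)*(-3 - 2*4*2/(7*(-1 + 2))) = -230*(-3 - 2*4*2/(7*1)) = -230*(-3 - 2*4*2/7) = -230*(-3 - 1*16/7) = -230*(-3 - 16/7) = -230*(-37/7) = 8510/7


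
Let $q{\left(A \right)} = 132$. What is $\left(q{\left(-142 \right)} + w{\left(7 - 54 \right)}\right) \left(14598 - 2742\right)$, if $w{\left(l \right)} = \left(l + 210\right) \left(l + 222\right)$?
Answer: $339757392$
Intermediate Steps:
$w{\left(l \right)} = \left(210 + l\right) \left(222 + l\right)$
$\left(q{\left(-142 \right)} + w{\left(7 - 54 \right)}\right) \left(14598 - 2742\right) = \left(132 + \left(46620 + \left(7 - 54\right)^{2} + 432 \left(7 - 54\right)\right)\right) \left(14598 - 2742\right) = \left(132 + \left(46620 + \left(-47\right)^{2} + 432 \left(-47\right)\right)\right) 11856 = \left(132 + \left(46620 + 2209 - 20304\right)\right) 11856 = \left(132 + 28525\right) 11856 = 28657 \cdot 11856 = 339757392$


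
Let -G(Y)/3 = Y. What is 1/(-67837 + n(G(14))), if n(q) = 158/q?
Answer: -21/1424656 ≈ -1.4740e-5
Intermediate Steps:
G(Y) = -3*Y
1/(-67837 + n(G(14))) = 1/(-67837 + 158/((-3*14))) = 1/(-67837 + 158/(-42)) = 1/(-67837 + 158*(-1/42)) = 1/(-67837 - 79/21) = 1/(-1424656/21) = -21/1424656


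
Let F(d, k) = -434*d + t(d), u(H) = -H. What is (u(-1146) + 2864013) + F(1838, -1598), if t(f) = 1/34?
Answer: 70293879/34 ≈ 2.0675e+6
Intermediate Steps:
t(f) = 1/34
F(d, k) = 1/34 - 434*d (F(d, k) = -434*d + 1/34 = 1/34 - 434*d)
(u(-1146) + 2864013) + F(1838, -1598) = (-1*(-1146) + 2864013) + (1/34 - 434*1838) = (1146 + 2864013) + (1/34 - 797692) = 2865159 - 27121527/34 = 70293879/34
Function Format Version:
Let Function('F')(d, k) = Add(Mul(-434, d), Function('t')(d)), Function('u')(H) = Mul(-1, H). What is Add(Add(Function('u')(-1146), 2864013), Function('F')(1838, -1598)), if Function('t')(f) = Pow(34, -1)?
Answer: Rational(70293879, 34) ≈ 2.0675e+6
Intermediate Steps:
Function('t')(f) = Rational(1, 34)
Function('F')(d, k) = Add(Rational(1, 34), Mul(-434, d)) (Function('F')(d, k) = Add(Mul(-434, d), Rational(1, 34)) = Add(Rational(1, 34), Mul(-434, d)))
Add(Add(Function('u')(-1146), 2864013), Function('F')(1838, -1598)) = Add(Add(Mul(-1, -1146), 2864013), Add(Rational(1, 34), Mul(-434, 1838))) = Add(Add(1146, 2864013), Add(Rational(1, 34), -797692)) = Add(2865159, Rational(-27121527, 34)) = Rational(70293879, 34)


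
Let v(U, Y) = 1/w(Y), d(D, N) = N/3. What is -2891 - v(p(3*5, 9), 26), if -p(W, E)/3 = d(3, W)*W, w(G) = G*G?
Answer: -1954317/676 ≈ -2891.0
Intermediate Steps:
d(D, N) = N/3 (d(D, N) = N*(⅓) = N/3)
w(G) = G²
p(W, E) = -W² (p(W, E) = -3*W/3*W = -W²)
v(U, Y) = Y⁻² (v(U, Y) = 1/(Y²) = Y⁻²)
-2891 - v(p(3*5, 9), 26) = -2891 - 1/26² = -2891 - 1*1/676 = -2891 - 1/676 = -1954317/676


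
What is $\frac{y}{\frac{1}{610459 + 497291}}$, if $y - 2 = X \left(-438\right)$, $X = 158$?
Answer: $-76658515500$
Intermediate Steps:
$y = -69202$ ($y = 2 + 158 \left(-438\right) = 2 - 69204 = -69202$)
$\frac{y}{\frac{1}{610459 + 497291}} = - \frac{69202}{\frac{1}{610459 + 497291}} = - \frac{69202}{\frac{1}{1107750}} = - 69202 \frac{1}{\frac{1}{1107750}} = \left(-69202\right) 1107750 = -76658515500$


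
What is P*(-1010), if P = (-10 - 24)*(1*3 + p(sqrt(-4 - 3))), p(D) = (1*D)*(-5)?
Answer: 103020 - 171700*I*sqrt(7) ≈ 1.0302e+5 - 4.5428e+5*I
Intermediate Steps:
p(D) = -5*D (p(D) = D*(-5) = -5*D)
P = -102 + 170*I*sqrt(7) (P = (-10 - 24)*(1*3 - 5*sqrt(-4 - 3)) = -34*(3 - 5*I*sqrt(7)) = -102 + 170*I*sqrt(7) ≈ -102.0 + 449.78*I)
P*(-1010) = (-102 + 170*I*sqrt(7))*(-1010) = 103020 - 171700*I*sqrt(7)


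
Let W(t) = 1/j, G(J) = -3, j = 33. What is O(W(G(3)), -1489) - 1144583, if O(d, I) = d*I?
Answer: -37772728/33 ≈ -1.1446e+6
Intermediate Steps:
W(t) = 1/33
O(d, I) = I*d
O(W(G(3)), -1489) - 1144583 = -1489*1/33 - 1144583 = -1489/33 - 1144583 = -37772728/33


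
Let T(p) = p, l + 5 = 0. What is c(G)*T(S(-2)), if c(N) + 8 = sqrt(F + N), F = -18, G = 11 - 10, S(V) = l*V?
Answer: -80 + 10*I*sqrt(17) ≈ -80.0 + 41.231*I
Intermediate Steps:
l = -5 (l = -5 + 0 = -5)
S(V) = -5*V
G = 1
c(N) = -8 + sqrt(-18 + N)
c(G)*T(S(-2)) = (-8 + sqrt(-18 + 1))*(-5*(-2)) = (-8 + sqrt(-17))*10 = (-8 + I*sqrt(17))*10 = -80 + 10*I*sqrt(17)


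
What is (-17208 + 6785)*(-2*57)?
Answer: 1188222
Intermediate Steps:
(-17208 + 6785)*(-2*57) = -10423*(-114) = 1188222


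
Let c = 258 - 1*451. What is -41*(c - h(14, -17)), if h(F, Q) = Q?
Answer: 7216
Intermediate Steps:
c = -193 (c = 258 - 451 = -193)
-41*(c - h(14, -17)) = -41*(-193 - 1*(-17)) = -41*(-193 + 17) = -41*(-176) = 7216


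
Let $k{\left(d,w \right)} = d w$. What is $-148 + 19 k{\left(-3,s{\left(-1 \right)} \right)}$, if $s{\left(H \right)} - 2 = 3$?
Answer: $-433$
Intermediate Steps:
$s{\left(H \right)} = 5$ ($s{\left(H \right)} = 2 + 3 = 5$)
$-148 + 19 k{\left(-3,s{\left(-1 \right)} \right)} = -148 + 19 \left(\left(-3\right) 5\right) = -148 + 19 \left(-15\right) = -148 - 285 = -433$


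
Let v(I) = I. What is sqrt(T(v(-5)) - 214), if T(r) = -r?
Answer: I*sqrt(209) ≈ 14.457*I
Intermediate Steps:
sqrt(T(v(-5)) - 214) = sqrt(-1*(-5) - 214) = sqrt(5 - 214) = sqrt(-209) = I*sqrt(209)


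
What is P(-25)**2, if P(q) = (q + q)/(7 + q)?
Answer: 625/81 ≈ 7.7160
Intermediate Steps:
P(q) = 2*q/(7 + q) (P(q) = (2*q)/(7 + q) = 2*q/(7 + q))
P(-25)**2 = (2*(-25)/(7 - 25))**2 = (2*(-25)/(-18))**2 = (2*(-25)*(-1/18))**2 = (25/9)**2 = 625/81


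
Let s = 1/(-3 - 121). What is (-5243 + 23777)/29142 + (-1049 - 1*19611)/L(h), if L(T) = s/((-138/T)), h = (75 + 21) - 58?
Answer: -858557066029/92283 ≈ -9.3035e+6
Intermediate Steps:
s = -1/124 (s = 1/(-124) = -1/124 ≈ -0.0080645)
h = 38 (h = 96 - 58 = 38)
L(T) = T/17112 (L(T) = -(-T/138)/124 = -(-1)*T/17112 = T/17112)
(-5243 + 23777)/29142 + (-1049 - 1*19611)/L(h) = (-5243 + 23777)/29142 + (-1049 - 1*19611)/(((1/17112)*38)) = 18534*(1/29142) + (-1049 - 19611)/(19/8556) = 3089/4857 - 20660*8556/19 = 3089/4857 - 176766960/19 = -858557066029/92283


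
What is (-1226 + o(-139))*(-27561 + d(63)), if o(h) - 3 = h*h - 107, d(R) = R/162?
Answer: -991685909/2 ≈ -4.9584e+8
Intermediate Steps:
d(R) = R/162 (d(R) = R*(1/162) = R/162)
o(h) = -104 + h² (o(h) = 3 + (h*h - 107) = 3 + (h² - 107) = 3 + (-107 + h²) = -104 + h²)
(-1226 + o(-139))*(-27561 + d(63)) = (-1226 + (-104 + (-139)²))*(-27561 + (1/162)*63) = (-1226 + (-104 + 19321))*(-27561 + 7/18) = (-1226 + 19217)*(-496091/18) = 17991*(-496091/18) = -991685909/2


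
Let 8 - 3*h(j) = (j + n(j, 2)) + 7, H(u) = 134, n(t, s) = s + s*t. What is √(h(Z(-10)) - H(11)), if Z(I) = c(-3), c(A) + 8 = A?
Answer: I*√1110/3 ≈ 11.106*I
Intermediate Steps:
c(A) = -8 + A
Z(I) = -11 (Z(I) = -8 - 3 = -11)
h(j) = -⅓ - j (h(j) = 8/3 - ((j + 2*(1 + j)) + 7)/3 = 8/3 - ((j + (2 + 2*j)) + 7)/3 = 8/3 - ((2 + 3*j) + 7)/3 = 8/3 - (9 + 3*j)/3 = 8/3 + (-3 - j) = -⅓ - j)
√(h(Z(-10)) - H(11)) = √((-⅓ - 1*(-11)) - 1*134) = √((-⅓ + 11) - 134) = √(32/3 - 134) = √(-370/3) = I*√1110/3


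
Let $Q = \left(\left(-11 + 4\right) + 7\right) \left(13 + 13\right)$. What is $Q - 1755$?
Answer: $-1755$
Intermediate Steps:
$Q = 0$ ($Q = \left(-7 + 7\right) 26 = 0 \cdot 26 = 0$)
$Q - 1755 = 0 - 1755 = -1755$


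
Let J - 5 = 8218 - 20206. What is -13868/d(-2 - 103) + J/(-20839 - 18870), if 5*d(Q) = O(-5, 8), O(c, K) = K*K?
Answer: -688163787/635344 ≈ -1083.1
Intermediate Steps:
J = -11983 (J = 5 + (8218 - 20206) = 5 - 11988 = -11983)
O(c, K) = K**2
d(Q) = 64/5 (d(Q) = (1/5)*8**2 = (1/5)*64 = 64/5)
-13868/d(-2 - 103) + J/(-20839 - 18870) = -13868/64/5 - 11983/(-20839 - 18870) = -13868*5/64 - 11983/(-39709) = -17335/16 - 11983*(-1/39709) = -17335/16 + 11983/39709 = -688163787/635344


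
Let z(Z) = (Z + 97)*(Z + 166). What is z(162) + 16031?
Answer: 100983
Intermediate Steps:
z(Z) = (97 + Z)*(166 + Z)
z(162) + 16031 = (16102 + 162² + 263*162) + 16031 = (16102 + 26244 + 42606) + 16031 = 84952 + 16031 = 100983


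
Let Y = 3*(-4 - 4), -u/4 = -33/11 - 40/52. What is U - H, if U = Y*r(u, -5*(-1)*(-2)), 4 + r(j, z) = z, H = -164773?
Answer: 165109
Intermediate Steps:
u = 196/13 (u = -4*(-33/11 - 40/52) = -4*(-33*1/11 - 40*1/52) = -4*(-3 - 10/13) = -4*(-49/13) = 196/13 ≈ 15.077)
r(j, z) = -4 + z
Y = -24 (Y = 3*(-8) = -24)
U = 336 (U = -24*(-4 - 5*(-1)*(-2)) = -24*(-4 + 5*(-2)) = -24*(-4 - 10) = -24*(-14) = 336)
U - H = 336 - 1*(-164773) = 336 + 164773 = 165109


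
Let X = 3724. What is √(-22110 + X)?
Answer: I*√18386 ≈ 135.59*I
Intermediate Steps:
√(-22110 + X) = √(-22110 + 3724) = √(-18386) = I*√18386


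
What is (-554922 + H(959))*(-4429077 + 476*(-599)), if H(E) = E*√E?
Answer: 2616013847322 - 4520918759*√959 ≈ 2.4760e+12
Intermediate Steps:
H(E) = E^(3/2)
(-554922 + H(959))*(-4429077 + 476*(-599)) = (-554922 + 959^(3/2))*(-4429077 + 476*(-599)) = (-554922 + 959*√959)*(-4429077 - 285124) = (-554922 + 959*√959)*(-4714201) = 2616013847322 - 4520918759*√959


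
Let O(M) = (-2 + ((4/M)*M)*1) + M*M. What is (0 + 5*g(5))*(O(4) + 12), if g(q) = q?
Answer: 750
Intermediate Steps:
O(M) = 2 + M² (O(M) = (-2 + 4*1) + M² = (-2 + 4) + M² = 2 + M²)
(0 + 5*g(5))*(O(4) + 12) = (0 + 5*5)*((2 + 4²) + 12) = (0 + 25)*((2 + 16) + 12) = 25*(18 + 12) = 25*30 = 750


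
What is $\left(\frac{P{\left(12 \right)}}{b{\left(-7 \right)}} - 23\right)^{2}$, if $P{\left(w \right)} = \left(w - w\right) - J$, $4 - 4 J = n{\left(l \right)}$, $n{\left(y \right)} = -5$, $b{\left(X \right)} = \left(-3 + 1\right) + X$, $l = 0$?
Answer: $\frac{8281}{16} \approx 517.56$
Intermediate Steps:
$b{\left(X \right)} = -2 + X$
$J = \frac{9}{4}$ ($J = 1 - - \frac{5}{4} = 1 + \frac{5}{4} = \frac{9}{4} \approx 2.25$)
$P{\left(w \right)} = - \frac{9}{4}$ ($P{\left(w \right)} = \left(w - w\right) - \frac{9}{4} = 0 - \frac{9}{4} = - \frac{9}{4}$)
$\left(\frac{P{\left(12 \right)}}{b{\left(-7 \right)}} - 23\right)^{2} = \left(- \frac{9}{4 \left(-2 - 7\right)} - 23\right)^{2} = \left(- \frac{9}{4 \left(-9\right)} - 23\right)^{2} = \left(\left(- \frac{9}{4}\right) \left(- \frac{1}{9}\right) - 23\right)^{2} = \left(\frac{1}{4} - 23\right)^{2} = \left(- \frac{91}{4}\right)^{2} = \frac{8281}{16}$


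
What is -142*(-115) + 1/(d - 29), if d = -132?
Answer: 2629129/161 ≈ 16330.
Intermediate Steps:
-142*(-115) + 1/(d - 29) = -142*(-115) + 1/(-132 - 29) = 16330 + 1/(-161) = 16330 - 1/161 = 2629129/161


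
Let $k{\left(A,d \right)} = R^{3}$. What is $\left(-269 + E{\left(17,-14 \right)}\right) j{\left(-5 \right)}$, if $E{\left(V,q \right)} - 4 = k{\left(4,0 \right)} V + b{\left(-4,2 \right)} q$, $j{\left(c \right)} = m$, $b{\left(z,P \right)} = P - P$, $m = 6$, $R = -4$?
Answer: $-8118$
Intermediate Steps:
$k{\left(A,d \right)} = -64$ ($k{\left(A,d \right)} = \left(-4\right)^{3} = -64$)
$b{\left(z,P \right)} = 0$
$j{\left(c \right)} = 6$
$E{\left(V,q \right)} = 4 - 64 V$ ($E{\left(V,q \right)} = 4 + \left(- 64 V + 0 q\right) = 4 + \left(- 64 V + 0\right) = 4 - 64 V$)
$\left(-269 + E{\left(17,-14 \right)}\right) j{\left(-5 \right)} = \left(-269 + \left(4 - 1088\right)\right) 6 = \left(-269 - 1084\right) 6 = \left(-1353\right) 6 = -8118$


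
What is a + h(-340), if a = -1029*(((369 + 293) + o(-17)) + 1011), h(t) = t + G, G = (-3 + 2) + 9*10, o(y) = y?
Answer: -1704275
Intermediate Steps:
G = 89 (G = -1 + 90 = 89)
h(t) = 89 + t (h(t) = t + 89 = 89 + t)
a = -1704024 (a = -1029*(((369 + 293) - 17) + 1011) = -1029*((662 - 17) + 1011) = -1029*(645 + 1011) = -1029*1656 = -1704024)
a + h(-340) = -1704024 + (89 - 340) = -1704024 - 251 = -1704275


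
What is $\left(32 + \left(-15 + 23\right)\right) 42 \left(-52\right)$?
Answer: $-87360$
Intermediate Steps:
$\left(32 + \left(-15 + 23\right)\right) 42 \left(-52\right) = \left(32 + 8\right) 42 \left(-52\right) = 40 \cdot 42 \left(-52\right) = 1680 \left(-52\right) = -87360$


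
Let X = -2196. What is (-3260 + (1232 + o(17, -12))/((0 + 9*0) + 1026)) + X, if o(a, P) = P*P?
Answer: -2798240/513 ≈ -5454.7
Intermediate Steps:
o(a, P) = P**2
(-3260 + (1232 + o(17, -12))/((0 + 9*0) + 1026)) + X = (-3260 + (1232 + (-12)**2)/((0 + 9*0) + 1026)) - 2196 = (-3260 + (1232 + 144)/((0 + 0) + 1026)) - 2196 = (-3260 + 1376/(0 + 1026)) - 2196 = (-3260 + 1376/1026) - 2196 = (-3260 + 1376*(1/1026)) - 2196 = (-3260 + 688/513) - 2196 = -1671692/513 - 2196 = -2798240/513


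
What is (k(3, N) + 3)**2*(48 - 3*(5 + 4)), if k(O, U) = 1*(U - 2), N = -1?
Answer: 0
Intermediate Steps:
k(O, U) = -2 + U (k(O, U) = 1*(-2 + U) = -2 + U)
(k(3, N) + 3)**2*(48 - 3*(5 + 4)) = ((-2 - 1) + 3)**2*(48 - 3*(5 + 4)) = (-3 + 3)**2*(48 - 3*9) = 0**2*(48 - 27) = 0*21 = 0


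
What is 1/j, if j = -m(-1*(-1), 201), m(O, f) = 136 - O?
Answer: -1/135 ≈ -0.0074074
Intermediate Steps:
j = -135 (j = -(136 - (-1)*(-1)) = -(136 - 1*1) = -(136 - 1) = -1*135 = -135)
1/j = 1/(-135) = -1/135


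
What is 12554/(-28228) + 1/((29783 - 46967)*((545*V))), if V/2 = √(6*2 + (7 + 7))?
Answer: -6277/14114 - √26/486994560 ≈ -0.44474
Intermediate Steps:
V = 2*√26 (V = 2*√(6*2 + (7 + 7)) = 2*√(12 + 14) = 2*√26 ≈ 10.198)
12554/(-28228) + 1/((29783 - 46967)*((545*V))) = 12554/(-28228) + 1/((29783 - 46967)*((545*(2*√26)))) = 12554*(-1/28228) + 1/((-17184)*((1090*√26))) = -6277/14114 - √26/486994560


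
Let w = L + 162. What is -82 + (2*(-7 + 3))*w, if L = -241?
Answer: 550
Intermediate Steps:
w = -79 (w = -241 + 162 = -79)
-82 + (2*(-7 + 3))*w = -82 + (2*(-7 + 3))*(-79) = -82 + (2*(-4))*(-79) = -82 - 8*(-79) = -82 + 632 = 550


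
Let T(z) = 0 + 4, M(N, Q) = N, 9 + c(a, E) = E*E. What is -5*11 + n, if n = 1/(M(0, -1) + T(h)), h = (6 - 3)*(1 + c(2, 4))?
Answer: -219/4 ≈ -54.750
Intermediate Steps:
c(a, E) = -9 + E² (c(a, E) = -9 + E*E = -9 + E²)
h = 24 (h = (6 - 3)*(1 + (-9 + 4²)) = 3*(1 + (-9 + 16)) = 3*(1 + 7) = 3*8 = 24)
T(z) = 4
n = ¼ (n = 1/(0 + 4) = 1/4 = ¼ ≈ 0.25000)
-5*11 + n = -5*11 + ¼ = -55 + ¼ = -219/4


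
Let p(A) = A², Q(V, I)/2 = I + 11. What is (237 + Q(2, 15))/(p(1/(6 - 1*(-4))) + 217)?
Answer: 28900/21701 ≈ 1.3317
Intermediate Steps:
Q(V, I) = 22 + 2*I (Q(V, I) = 2*(I + 11) = 2*(11 + I) = 22 + 2*I)
(237 + Q(2, 15))/(p(1/(6 - 1*(-4))) + 217) = (237 + (22 + 2*15))/((1/(6 - 1*(-4)))² + 217) = (237 + (22 + 30))/((1/(6 + 4))² + 217) = (237 + 52)/((1/10)² + 217) = 289/((⅒)² + 217) = 289/(1/100 + 217) = 289/(21701/100) = 289*(100/21701) = 28900/21701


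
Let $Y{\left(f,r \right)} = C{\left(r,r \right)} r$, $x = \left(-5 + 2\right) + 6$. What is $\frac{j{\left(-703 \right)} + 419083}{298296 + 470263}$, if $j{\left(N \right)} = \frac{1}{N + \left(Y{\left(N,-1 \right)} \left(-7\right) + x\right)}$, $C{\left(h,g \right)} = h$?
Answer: $\frac{296291680}{543371213} \approx 0.54528$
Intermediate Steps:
$x = 3$ ($x = -3 + 6 = 3$)
$Y{\left(f,r \right)} = r^{2}$ ($Y{\left(f,r \right)} = r r = r^{2}$)
$j{\left(N \right)} = \frac{1}{-4 + N}$ ($j{\left(N \right)} = \frac{1}{N + \left(\left(-1\right)^{2} \left(-7\right) + 3\right)} = \frac{1}{N + \left(1 \left(-7\right) + 3\right)} = \frac{1}{N + \left(-7 + 3\right)} = \frac{1}{N - 4} = \frac{1}{-4 + N}$)
$\frac{j{\left(-703 \right)} + 419083}{298296 + 470263} = \frac{\frac{1}{-4 - 703} + 419083}{298296 + 470263} = \frac{\frac{1}{-707} + 419083}{768559} = \left(- \frac{1}{707} + 419083\right) \frac{1}{768559} = \frac{296291680}{707} \cdot \frac{1}{768559} = \frac{296291680}{543371213}$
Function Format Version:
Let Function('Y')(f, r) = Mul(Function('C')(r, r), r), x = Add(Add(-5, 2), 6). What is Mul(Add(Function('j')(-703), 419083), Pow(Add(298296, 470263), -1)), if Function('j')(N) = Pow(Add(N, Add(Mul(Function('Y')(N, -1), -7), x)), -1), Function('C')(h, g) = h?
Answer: Rational(296291680, 543371213) ≈ 0.54528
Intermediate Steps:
x = 3 (x = Add(-3, 6) = 3)
Function('Y')(f, r) = Pow(r, 2) (Function('Y')(f, r) = Mul(r, r) = Pow(r, 2))
Function('j')(N) = Pow(Add(-4, N), -1) (Function('j')(N) = Pow(Add(N, Add(Mul(Pow(-1, 2), -7), 3)), -1) = Pow(Add(N, Add(Mul(1, -7), 3)), -1) = Pow(Add(N, Add(-7, 3)), -1) = Pow(Add(N, -4), -1) = Pow(Add(-4, N), -1))
Mul(Add(Function('j')(-703), 419083), Pow(Add(298296, 470263), -1)) = Mul(Add(Pow(Add(-4, -703), -1), 419083), Pow(Add(298296, 470263), -1)) = Mul(Add(Pow(-707, -1), 419083), Pow(768559, -1)) = Mul(Add(Rational(-1, 707), 419083), Rational(1, 768559)) = Mul(Rational(296291680, 707), Rational(1, 768559)) = Rational(296291680, 543371213)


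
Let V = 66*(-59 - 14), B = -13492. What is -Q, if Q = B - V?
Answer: 8674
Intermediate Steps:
V = -4818 (V = 66*(-73) = -4818)
Q = -8674 (Q = -13492 - 1*(-4818) = -13492 + 4818 = -8674)
-Q = -1*(-8674) = 8674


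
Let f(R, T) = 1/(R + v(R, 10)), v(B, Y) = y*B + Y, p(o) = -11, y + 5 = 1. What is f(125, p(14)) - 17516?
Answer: -6393341/365 ≈ -17516.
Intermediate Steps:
y = -4 (y = -5 + 1 = -4)
v(B, Y) = Y - 4*B (v(B, Y) = -4*B + Y = Y - 4*B)
f(R, T) = 1/(10 - 3*R) (f(R, T) = 1/(R + (10 - 4*R)) = 1/(10 - 3*R))
f(125, p(14)) - 17516 = 1/(10 - 3*125) - 17516 = 1/(10 - 375) - 17516 = 1/(-365) - 17516 = -1/365 - 17516 = -6393341/365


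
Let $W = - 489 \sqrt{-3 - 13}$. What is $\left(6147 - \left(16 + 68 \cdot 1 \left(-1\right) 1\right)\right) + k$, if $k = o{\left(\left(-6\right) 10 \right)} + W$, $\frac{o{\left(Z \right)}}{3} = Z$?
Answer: $6019 - 1956 i \approx 6019.0 - 1956.0 i$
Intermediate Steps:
$o{\left(Z \right)} = 3 Z$
$W = - 1956 i$ ($W = - 489 \sqrt{-16} = - 489 \cdot 4 i = - 1956 i \approx - 1956.0 i$)
$k = -180 - 1956 i$ ($k = 3 \left(\left(-6\right) 10\right) - 1956 i = 3 \left(-60\right) - 1956 i = -180 - 1956 i \approx -180.0 - 1956.0 i$)
$\left(6147 - \left(16 + 68 \cdot 1 \left(-1\right) 1\right)\right) + k = \left(6147 - \left(16 + 68 \cdot 1 \left(-1\right) 1\right)\right) - \left(180 + 1956 i\right) = \left(6147 - \left(16 + 68 \left(\left(-1\right) 1\right)\right)\right) - \left(180 + 1956 i\right) = \left(6147 - -52\right) - \left(180 + 1956 i\right) = \left(6147 + \left(-16 + 68\right)\right) - \left(180 + 1956 i\right) = \left(6147 + 52\right) - \left(180 + 1956 i\right) = 6199 - \left(180 + 1956 i\right) = 6019 - 1956 i$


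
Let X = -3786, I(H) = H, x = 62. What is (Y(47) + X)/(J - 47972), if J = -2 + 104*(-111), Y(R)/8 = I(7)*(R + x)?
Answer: -1159/29759 ≈ -0.038946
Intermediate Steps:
Y(R) = 3472 + 56*R (Y(R) = 8*(7*(R + 62)) = 8*(7*(62 + R)) = 8*(434 + 7*R) = 3472 + 56*R)
J = -11546 (J = -2 - 11544 = -11546)
(Y(47) + X)/(J - 47972) = ((3472 + 56*47) - 3786)/(-11546 - 47972) = ((3472 + 2632) - 3786)/(-59518) = (6104 - 3786)*(-1/59518) = 2318*(-1/59518) = -1159/29759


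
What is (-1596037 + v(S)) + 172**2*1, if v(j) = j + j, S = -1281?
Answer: -1569015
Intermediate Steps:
v(j) = 2*j
(-1596037 + v(S)) + 172**2*1 = (-1596037 + 2*(-1281)) + 172**2*1 = (-1596037 - 2562) + 29584*1 = -1598599 + 29584 = -1569015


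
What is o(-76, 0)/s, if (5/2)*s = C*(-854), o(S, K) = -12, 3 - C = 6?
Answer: -5/427 ≈ -0.011710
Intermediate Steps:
C = -3 (C = 3 - 1*6 = 3 - 6 = -3)
s = 5124/5 (s = 2*(-3*(-854))/5 = (⅖)*2562 = 5124/5 ≈ 1024.8)
o(-76, 0)/s = -12/5124/5 = -12*5/5124 = -5/427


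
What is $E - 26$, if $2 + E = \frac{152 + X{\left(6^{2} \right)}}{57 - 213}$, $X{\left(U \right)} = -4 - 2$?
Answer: $- \frac{2257}{78} \approx -28.936$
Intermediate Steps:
$X{\left(U \right)} = -6$ ($X{\left(U \right)} = -4 - 2 = -6$)
$E = - \frac{229}{78}$ ($E = -2 + \frac{152 - 6}{57 - 213} = -2 + \frac{146}{-156} = -2 + 146 \left(- \frac{1}{156}\right) = -2 - \frac{73}{78} = - \frac{229}{78} \approx -2.9359$)
$E - 26 = - \frac{229}{78} - 26 = - \frac{2257}{78}$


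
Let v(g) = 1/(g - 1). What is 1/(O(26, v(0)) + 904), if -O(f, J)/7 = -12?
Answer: 1/988 ≈ 0.0010121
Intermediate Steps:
v(g) = 1/(-1 + g)
O(f, J) = 84 (O(f, J) = -7*(-12) = 84)
1/(O(26, v(0)) + 904) = 1/(84 + 904) = 1/988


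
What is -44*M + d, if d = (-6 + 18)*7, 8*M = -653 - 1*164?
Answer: 9155/2 ≈ 4577.5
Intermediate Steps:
M = -817/8 (M = (-653 - 1*164)/8 = (-653 - 164)/8 = (1/8)*(-817) = -817/8 ≈ -102.13)
d = 84 (d = 12*7 = 84)
-44*M + d = -44*(-817/8) + 84 = 8987/2 + 84 = 9155/2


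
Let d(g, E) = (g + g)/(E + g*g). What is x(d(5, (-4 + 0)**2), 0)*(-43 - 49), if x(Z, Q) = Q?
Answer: 0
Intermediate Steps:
d(g, E) = 2*g/(E + g**2) (d(g, E) = (2*g)/(E + g**2) = 2*g/(E + g**2))
x(d(5, (-4 + 0)**2), 0)*(-43 - 49) = 0*(-43 - 49) = 0*(-92) = 0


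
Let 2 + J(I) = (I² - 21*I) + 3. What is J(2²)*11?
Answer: -737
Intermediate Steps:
J(I) = 1 + I² - 21*I (J(I) = -2 + ((I² - 21*I) + 3) = -2 + (3 + I² - 21*I) = 1 + I² - 21*I)
J(2²)*11 = (1 + (2²)² - 21*2²)*11 = (1 + 4² - 21*4)*11 = (1 + 16 - 84)*11 = -67*11 = -737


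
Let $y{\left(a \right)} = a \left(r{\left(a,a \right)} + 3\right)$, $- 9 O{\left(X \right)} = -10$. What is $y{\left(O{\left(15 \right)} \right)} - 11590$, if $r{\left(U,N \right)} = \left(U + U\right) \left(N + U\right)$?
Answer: $- \frac{8442680}{729} \approx -11581.0$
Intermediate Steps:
$r{\left(U,N \right)} = 2 U \left(N + U\right)$
$O{\left(X \right)} = \frac{10}{9}$ ($O{\left(X \right)} = \left(- \frac{1}{9}\right) \left(-10\right) = \frac{10}{9}$)
$y{\left(a \right)} = a \left(3 + 4 a^{2}\right)$ ($y{\left(a \right)} = a \left(2 a \left(a + a\right) + 3\right) = a \left(2 a 2 a + 3\right) = a \left(4 a^{2} + 3\right) = a \left(3 + 4 a^{2}\right)$)
$y{\left(O{\left(15 \right)} \right)} - 11590 = \frac{10 \left(3 + 4 \left(\frac{10}{9}\right)^{2}\right)}{9} - 11590 = \frac{10 \left(3 + 4 \cdot \frac{100}{81}\right)}{9} - 11590 = \frac{10 \left(3 + \frac{400}{81}\right)}{9} - 11590 = \frac{10}{9} \cdot \frac{643}{81} - 11590 = \frac{6430}{729} - 11590 = - \frac{8442680}{729}$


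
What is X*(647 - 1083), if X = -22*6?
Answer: 57552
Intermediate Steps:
X = -132
X*(647 - 1083) = -132*(647 - 1083) = -132*(-436) = 57552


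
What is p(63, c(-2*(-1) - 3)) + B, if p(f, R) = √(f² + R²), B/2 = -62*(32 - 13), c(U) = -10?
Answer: -2356 + √4069 ≈ -2292.2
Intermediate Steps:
B = -2356 (B = 2*(-62*(32 - 13)) = 2*(-62*19) = 2*(-1178) = -2356)
p(f, R) = √(R² + f²)
p(63, c(-2*(-1) - 3)) + B = √((-10)² + 63²) - 2356 = √(100 + 3969) - 2356 = √4069 - 2356 = -2356 + √4069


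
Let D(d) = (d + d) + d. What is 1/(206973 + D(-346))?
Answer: 1/205935 ≈ 4.8559e-6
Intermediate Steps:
D(d) = 3*d (D(d) = 2*d + d = 3*d)
1/(206973 + D(-346)) = 1/(206973 + 3*(-346)) = 1/(206973 - 1038) = 1/205935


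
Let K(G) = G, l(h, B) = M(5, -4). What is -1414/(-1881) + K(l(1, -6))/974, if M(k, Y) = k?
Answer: 1386641/1832094 ≈ 0.75686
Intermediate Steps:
l(h, B) = 5
-1414/(-1881) + K(l(1, -6))/974 = -1414/(-1881) + 5/974 = -1414*(-1/1881) + 5*(1/974) = 1414/1881 + 5/974 = 1386641/1832094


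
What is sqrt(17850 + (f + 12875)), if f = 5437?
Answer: 21*sqrt(82) ≈ 190.16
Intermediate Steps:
sqrt(17850 + (f + 12875)) = sqrt(17850 + (5437 + 12875)) = sqrt(17850 + 18312) = sqrt(36162) = 21*sqrt(82)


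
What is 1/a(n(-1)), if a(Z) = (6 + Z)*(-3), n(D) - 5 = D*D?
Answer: -1/36 ≈ -0.027778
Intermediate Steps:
n(D) = 5 + D² (n(D) = 5 + D*D = 5 + D²)
a(Z) = -18 - 3*Z
1/a(n(-1)) = 1/(-18 - 3*(5 + (-1)²)) = 1/(-18 - 3*(5 + 1)) = 1/(-18 - 3*6) = 1/(-18 - 18) = 1/(-36) = -1/36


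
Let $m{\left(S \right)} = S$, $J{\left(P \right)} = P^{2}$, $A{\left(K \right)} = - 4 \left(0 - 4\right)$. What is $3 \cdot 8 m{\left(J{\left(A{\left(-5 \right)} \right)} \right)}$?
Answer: $6144$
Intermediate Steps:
$A{\left(K \right)} = 16$ ($A{\left(K \right)} = \left(-4\right) \left(-4\right) = 16$)
$3 \cdot 8 m{\left(J{\left(A{\left(-5 \right)} \right)} \right)} = 3 \cdot 8 \cdot 16^{2} = 24 \cdot 256 = 6144$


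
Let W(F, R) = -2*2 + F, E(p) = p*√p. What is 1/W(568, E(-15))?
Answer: 1/564 ≈ 0.0017731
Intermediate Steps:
E(p) = p^(3/2)
W(F, R) = -4 + F
1/W(568, E(-15)) = 1/(-4 + 568) = 1/564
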